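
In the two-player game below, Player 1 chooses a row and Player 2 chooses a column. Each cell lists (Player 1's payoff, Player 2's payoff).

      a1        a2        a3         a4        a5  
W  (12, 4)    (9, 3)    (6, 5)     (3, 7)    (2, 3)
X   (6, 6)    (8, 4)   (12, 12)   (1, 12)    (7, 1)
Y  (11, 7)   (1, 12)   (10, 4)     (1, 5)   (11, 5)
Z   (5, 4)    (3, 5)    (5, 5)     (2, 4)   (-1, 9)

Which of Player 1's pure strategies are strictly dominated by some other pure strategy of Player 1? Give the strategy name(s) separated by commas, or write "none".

Z

W is not dominated — it holds its own against X at a1 (12>6); Y at a1 (12>11); Z at a1 (12>5).
X: no other strategy beats it everywhere (W at a3 (12>6); Y at a2 (8>1); Z at a1 (6>5)).
Y is not dominated — it holds its own against W at a3 (10>6); X at a1 (11>6); Z at a1 (11>5).
Z is strictly dominated by W (a1: 12>5, a2: 9>3, a3: 6>5, a4: 3>2, a5: 2>-1).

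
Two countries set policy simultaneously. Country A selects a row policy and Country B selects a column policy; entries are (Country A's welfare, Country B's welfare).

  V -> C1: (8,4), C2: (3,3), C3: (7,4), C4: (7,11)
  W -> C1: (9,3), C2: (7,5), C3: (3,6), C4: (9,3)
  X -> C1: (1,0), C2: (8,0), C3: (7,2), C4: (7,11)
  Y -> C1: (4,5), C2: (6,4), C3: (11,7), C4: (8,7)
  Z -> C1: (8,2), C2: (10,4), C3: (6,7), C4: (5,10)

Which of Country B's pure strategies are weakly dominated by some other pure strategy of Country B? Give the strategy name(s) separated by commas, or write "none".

C1, C2

C1: dominated, since C3 does at least as well everywhere (V: 4=4, W: 6>3, X: 2>0, Y: 7>5, Z: 7>2).
C2 is weakly dominated by C3 (V: 4>3, W: 6>5, X: 2>0, Y: 7>4, Z: 7>4).
Nothing dominates C3: C1 at W (6>3); C2 at V (4>3); C4 at W (6>3).
C4: no other strategy beats it everywhere (C1 at V (11>4); C2 at V (11>3); C3 at V (11>4)).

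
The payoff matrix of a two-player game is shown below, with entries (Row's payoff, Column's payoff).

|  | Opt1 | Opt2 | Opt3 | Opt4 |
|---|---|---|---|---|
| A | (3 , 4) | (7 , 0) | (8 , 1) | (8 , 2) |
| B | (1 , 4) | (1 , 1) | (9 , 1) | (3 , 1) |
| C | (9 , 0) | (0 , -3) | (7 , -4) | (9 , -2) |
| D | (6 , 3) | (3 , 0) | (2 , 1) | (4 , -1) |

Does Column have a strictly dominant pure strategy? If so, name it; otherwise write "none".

Opt1 vs Opt2: A: 4>0, B: 4>1, C: 0>-3, D: 3>0.
Opt1 vs Opt3: A: 4>1, B: 4>1, C: 0>-4, D: 3>1.
Opt1 vs Opt4: A: 4>2, B: 4>1, C: 0>-2, D: 3>-1.
Opt1 strictly beats every other strategy against every opponent action, so it is strictly dominant.

Opt1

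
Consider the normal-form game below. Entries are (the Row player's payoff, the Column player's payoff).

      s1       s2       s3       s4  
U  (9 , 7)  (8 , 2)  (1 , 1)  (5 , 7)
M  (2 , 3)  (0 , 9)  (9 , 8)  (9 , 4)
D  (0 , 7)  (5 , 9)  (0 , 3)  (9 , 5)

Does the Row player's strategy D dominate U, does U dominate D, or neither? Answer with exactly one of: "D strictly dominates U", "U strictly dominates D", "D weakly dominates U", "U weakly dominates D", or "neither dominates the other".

D's payoffs vs U's, by the Column player's action — s1: 0<9, s2: 5<8, s3: 0<1, s4: 9>5.
D does better at s4 but worse at s1, s2, s3; neither strategy dominates the other.

neither dominates the other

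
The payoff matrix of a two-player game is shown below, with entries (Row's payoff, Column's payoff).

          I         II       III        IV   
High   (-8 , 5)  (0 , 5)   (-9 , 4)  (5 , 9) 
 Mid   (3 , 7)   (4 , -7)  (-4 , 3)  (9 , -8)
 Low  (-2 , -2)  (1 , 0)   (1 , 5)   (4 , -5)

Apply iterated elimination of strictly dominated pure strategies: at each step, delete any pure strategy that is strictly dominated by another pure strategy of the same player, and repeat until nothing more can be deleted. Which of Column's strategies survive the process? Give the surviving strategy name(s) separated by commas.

For Row, Mid strictly dominates High on the remaining columns (I: 3>-8, II: 4>0, III: -4>-9, IV: 9>5); eliminate High.
Column II is eliminated: III beats it against every remaining row (Mid: 3>-7, Low: 5>0).
Column's strategy IV is strictly dominated by I (Mid: 7>-8, Low: -2>-5) and is removed.
Among the remaining strategies, none is strictly dominated by another pure strategy of the same player, so the elimination stops.
Surviving strategies — Row: {Mid, Low}; Column: {I, III}.

I, III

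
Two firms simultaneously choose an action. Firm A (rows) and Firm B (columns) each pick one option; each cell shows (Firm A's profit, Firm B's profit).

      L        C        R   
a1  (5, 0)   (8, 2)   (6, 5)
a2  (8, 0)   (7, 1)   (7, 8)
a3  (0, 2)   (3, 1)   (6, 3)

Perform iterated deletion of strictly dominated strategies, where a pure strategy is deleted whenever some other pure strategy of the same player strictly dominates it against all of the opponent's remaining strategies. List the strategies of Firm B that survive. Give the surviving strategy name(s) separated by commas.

R

Row a3 is eliminated: a2 beats it against every remaining column (L: 8>0, C: 7>3, R: 7>6).
Firm B's strategy L is strictly dominated by C (a1: 2>0, a2: 1>0) and is removed.
For Firm B, R strictly dominates C on the remaining rows (a1: 5>2, a2: 8>1); eliminate C.
For Firm A, a2 strictly dominates a1 on the remaining columns (R: 7>6); eliminate a1.
Among the remaining strategies, none is strictly dominated by another pure strategy of the same player, so the elimination stops.
Surviving strategies — Firm A: {a2}; Firm B: {R}.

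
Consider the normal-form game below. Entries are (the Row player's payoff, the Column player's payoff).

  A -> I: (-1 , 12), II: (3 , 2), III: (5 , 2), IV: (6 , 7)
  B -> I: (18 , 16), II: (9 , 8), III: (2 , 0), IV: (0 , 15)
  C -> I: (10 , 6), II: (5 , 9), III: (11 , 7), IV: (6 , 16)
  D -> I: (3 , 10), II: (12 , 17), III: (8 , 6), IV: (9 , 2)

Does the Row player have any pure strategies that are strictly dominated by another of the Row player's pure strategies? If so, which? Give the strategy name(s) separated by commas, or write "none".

A

A: dominated, since D does at least as well everywhere (I: 3>-1, II: 12>3, III: 8>5, IV: 9>6).
B is not dominated — it holds its own against A at I (18>-1); C at I (18>10); D at I (18>3).
Nothing dominates C: A at I (10>-1); B at III (11>2); D at I (10>3).
D: no other strategy beats it everywhere (A at I (3>-1); B at II (12>9); C at II (12>5)).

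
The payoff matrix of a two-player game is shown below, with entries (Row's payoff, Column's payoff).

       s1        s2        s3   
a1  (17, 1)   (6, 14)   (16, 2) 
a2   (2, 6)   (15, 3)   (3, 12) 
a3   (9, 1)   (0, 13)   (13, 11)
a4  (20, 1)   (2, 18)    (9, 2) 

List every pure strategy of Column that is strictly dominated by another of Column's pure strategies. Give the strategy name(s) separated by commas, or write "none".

s1

s1: dominated, since s3 does at least as well everywhere (a1: 2>1, a2: 12>6, a3: 11>1, a4: 2>1).
s2: no other strategy beats it everywhere (s1 at a1 (14>1); s3 at a1 (14>2)).
s3: no other strategy beats it everywhere (s1 at a1 (2>1); s2 at a2 (12>3)).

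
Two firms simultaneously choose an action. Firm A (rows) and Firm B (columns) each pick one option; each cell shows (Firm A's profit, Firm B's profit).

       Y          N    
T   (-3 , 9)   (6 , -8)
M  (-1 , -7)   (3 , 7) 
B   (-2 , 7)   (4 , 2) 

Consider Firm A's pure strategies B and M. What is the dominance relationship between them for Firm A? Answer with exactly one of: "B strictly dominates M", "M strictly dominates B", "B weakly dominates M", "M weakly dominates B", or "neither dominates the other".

neither dominates the other

Compare B to M across each opponent action: Y: -2<-1, N: 4>3.
B does better at N but worse at Y; neither strategy dominates the other.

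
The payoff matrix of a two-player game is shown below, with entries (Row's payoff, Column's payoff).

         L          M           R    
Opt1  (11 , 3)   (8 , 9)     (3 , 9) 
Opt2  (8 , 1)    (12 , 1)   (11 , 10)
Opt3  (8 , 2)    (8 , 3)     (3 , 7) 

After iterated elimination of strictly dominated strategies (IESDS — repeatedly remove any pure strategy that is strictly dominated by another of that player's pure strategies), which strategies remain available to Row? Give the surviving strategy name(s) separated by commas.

Column's strategy L is strictly dominated by R (Opt1: 9>3, Opt2: 10>1, Opt3: 7>2) and is removed.
For Row, Opt2 strictly dominates Opt1 on the remaining columns (M: 12>8, R: 11>3); eliminate Opt1.
Row Opt3 is eliminated: Opt2 beats it against every remaining column (M: 12>8, R: 11>3).
For Column, R strictly dominates M on the remaining rows (Opt2: 10>1); eliminate M.
Among the remaining strategies, none is strictly dominated by another pure strategy of the same player, so the elimination stops.
Surviving strategies — Row: {Opt2}; Column: {R}.

Opt2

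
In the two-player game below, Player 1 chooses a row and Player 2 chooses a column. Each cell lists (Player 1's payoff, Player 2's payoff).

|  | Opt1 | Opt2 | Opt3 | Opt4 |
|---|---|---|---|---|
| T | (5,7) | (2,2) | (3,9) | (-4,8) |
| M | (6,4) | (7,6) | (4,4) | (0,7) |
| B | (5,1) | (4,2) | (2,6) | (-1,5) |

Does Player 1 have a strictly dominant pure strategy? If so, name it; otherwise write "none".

M

M vs T: Opt1: 6>5, Opt2: 7>2, Opt3: 4>3, Opt4: 0>-4.
M vs B: Opt1: 6>5, Opt2: 7>4, Opt3: 4>2, Opt4: 0>-1.
M strictly beats every other strategy against every opponent action, so it is strictly dominant.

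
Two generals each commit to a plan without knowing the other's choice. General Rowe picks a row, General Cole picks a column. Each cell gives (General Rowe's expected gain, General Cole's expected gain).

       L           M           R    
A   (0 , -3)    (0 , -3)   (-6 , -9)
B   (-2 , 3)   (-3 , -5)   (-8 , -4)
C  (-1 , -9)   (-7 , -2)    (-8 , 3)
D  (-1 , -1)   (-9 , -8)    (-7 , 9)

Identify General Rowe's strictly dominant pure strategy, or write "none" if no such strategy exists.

A

A vs B: L: 0>-2, M: 0>-3, R: -6>-8.
A vs C: L: 0>-1, M: 0>-7, R: -6>-8.
A vs D: L: 0>-1, M: 0>-9, R: -6>-7.
A strictly beats every other strategy against every opponent action, so it is strictly dominant.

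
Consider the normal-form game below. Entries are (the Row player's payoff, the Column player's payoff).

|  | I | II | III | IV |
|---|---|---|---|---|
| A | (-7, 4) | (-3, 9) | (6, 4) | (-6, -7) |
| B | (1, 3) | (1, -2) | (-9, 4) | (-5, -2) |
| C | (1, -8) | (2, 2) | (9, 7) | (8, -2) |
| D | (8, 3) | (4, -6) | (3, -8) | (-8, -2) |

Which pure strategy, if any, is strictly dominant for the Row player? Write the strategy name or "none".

A fails to dominate B at I (-7<1).
B fails to dominate A at III (-9<6).
C fails to dominate B at I (1=1).
D fails to dominate A at III (3<6).
No single strategy dominates all the others.

none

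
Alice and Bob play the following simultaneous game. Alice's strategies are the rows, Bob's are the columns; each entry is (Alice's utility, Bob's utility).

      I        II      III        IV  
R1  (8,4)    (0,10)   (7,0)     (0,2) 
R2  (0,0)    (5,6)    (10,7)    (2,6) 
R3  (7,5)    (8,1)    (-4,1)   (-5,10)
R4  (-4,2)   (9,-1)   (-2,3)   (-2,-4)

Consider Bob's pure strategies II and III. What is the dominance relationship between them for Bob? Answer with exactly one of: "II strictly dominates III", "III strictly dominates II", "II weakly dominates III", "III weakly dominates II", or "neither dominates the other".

neither dominates the other

II's payoffs vs III's, by Alice's action — R1: 10>0, R2: 6<7, R3: 1=1, R4: -1<3.
II does better at R1 but worse at R2, R4; neither strategy dominates the other.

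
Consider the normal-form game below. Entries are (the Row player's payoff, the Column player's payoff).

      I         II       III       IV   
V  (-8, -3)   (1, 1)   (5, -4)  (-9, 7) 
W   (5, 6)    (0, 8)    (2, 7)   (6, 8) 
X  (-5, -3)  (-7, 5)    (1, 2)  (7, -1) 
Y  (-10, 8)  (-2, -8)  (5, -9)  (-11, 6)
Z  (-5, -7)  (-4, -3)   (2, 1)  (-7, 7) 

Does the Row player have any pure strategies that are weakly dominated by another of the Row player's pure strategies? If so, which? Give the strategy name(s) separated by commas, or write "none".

V is not dominated — it holds its own against W at II (1>0); X at II (1>-7); Y at I (-8>-10); Z at II (1>-4).
W is not dominated — it holds its own against V at I (5>-8); X at I (5>-5); Y at I (5>-10); Z at I (5>-5).
Nothing dominates X: V at I (-5>-8); W at IV (7>6); Y at I (-5>-10); Z at IV (7>-7).
V weakly dominates Y — I: -8>-10, II: 1>-2, III: 5=5, IV: -9>-11.
Z is weakly dominated by W (I: 5>-5, II: 0>-4, III: 2=2, IV: 6>-7).

Y, Z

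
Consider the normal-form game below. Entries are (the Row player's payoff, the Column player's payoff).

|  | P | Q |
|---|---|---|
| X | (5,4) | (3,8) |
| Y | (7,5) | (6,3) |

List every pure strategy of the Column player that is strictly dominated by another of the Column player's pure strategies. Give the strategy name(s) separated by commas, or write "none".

none

Nothing dominates P: Q at Y (5>3).
Q: no other strategy beats it everywhere (P at X (8>4)).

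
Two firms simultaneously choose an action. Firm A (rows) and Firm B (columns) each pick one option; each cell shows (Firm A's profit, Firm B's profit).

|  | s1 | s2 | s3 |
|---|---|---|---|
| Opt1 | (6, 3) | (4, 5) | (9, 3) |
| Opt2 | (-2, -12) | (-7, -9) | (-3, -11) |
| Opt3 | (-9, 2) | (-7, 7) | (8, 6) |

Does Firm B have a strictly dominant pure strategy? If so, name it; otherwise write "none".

s2

s2 vs s1: Opt1: 5>3, Opt2: -9>-12, Opt3: 7>2.
s2 vs s3: Opt1: 5>3, Opt2: -9>-11, Opt3: 7>6.
s2 strictly beats every other strategy against every opponent action, so it is strictly dominant.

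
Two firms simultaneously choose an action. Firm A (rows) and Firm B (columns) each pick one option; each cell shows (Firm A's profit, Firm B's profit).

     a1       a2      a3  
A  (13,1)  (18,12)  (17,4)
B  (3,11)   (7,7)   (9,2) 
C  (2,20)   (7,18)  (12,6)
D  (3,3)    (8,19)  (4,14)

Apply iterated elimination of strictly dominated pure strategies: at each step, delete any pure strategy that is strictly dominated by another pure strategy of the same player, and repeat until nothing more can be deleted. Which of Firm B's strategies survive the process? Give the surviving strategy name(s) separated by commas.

For Firm A, A strictly dominates B on the remaining columns (a1: 13>3, a2: 18>7, a3: 17>9); eliminate B.
For Firm A, A strictly dominates C on the remaining columns (a1: 13>2, a2: 18>7, a3: 17>12); eliminate C.
For Firm A, A strictly dominates D on the remaining columns (a1: 13>3, a2: 18>8, a3: 17>4); eliminate D.
Column a1 is eliminated: a2 beats it against every remaining row (A: 12>1).
For Firm B, a2 strictly dominates a3 on the remaining rows (A: 12>4); eliminate a3.
Among the remaining strategies, none is strictly dominated by another pure strategy of the same player, so the elimination stops.
Surviving strategies — Firm A: {A}; Firm B: {a2}.

a2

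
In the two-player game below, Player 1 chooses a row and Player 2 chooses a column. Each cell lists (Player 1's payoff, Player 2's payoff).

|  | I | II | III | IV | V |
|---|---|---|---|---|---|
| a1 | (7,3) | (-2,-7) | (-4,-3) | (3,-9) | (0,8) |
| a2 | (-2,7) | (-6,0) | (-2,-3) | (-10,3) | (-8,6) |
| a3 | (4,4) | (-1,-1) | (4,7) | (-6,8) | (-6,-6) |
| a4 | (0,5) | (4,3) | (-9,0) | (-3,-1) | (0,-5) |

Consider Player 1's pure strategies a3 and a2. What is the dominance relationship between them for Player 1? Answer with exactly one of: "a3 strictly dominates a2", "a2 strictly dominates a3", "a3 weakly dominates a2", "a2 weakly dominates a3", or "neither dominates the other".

a3's payoffs vs a2's, by Player 2's action — I: 4>-2, II: -1>-6, III: 4>-2, IV: -6>-10, V: -6>-8.
Every comparison favours a3, so a3 strictly dominates a2.

a3 strictly dominates a2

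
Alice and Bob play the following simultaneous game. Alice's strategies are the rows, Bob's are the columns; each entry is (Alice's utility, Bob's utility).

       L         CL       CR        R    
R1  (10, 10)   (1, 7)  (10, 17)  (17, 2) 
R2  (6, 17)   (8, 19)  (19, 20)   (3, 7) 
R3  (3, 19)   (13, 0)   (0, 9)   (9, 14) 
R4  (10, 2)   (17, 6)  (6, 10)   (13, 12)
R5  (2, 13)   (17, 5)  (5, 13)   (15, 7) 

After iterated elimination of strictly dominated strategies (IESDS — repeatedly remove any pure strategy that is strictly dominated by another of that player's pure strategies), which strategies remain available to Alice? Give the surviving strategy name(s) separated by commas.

R2

Row R3 is eliminated: R4 beats it against every remaining column (L: 10>3, CL: 17>13, CR: 6>0, R: 13>9).
For Bob, CR strictly dominates CL on the remaining rows (R1: 17>7, R2: 20>19, R4: 10>6, R5: 13>5); eliminate CL.
For Alice, R1 strictly dominates R5 on the remaining columns (L: 10>2, CR: 10>5, R: 17>15); eliminate R5.
Bob's strategy L is strictly dominated by CR (R1: 17>10, R2: 20>17, R4: 10>2) and is removed.
For Alice, R1 strictly dominates R4 on the remaining columns (CR: 10>6, R: 17>13); eliminate R4.
For Bob, CR strictly dominates R on the remaining rows (R1: 17>2, R2: 20>7); eliminate R.
Alice's strategy R1 is strictly dominated by R2 (CR: 19>10) and is removed.
Among the remaining strategies, none is strictly dominated by another pure strategy of the same player, so the elimination stops.
Surviving strategies — Alice: {R2}; Bob: {CR}.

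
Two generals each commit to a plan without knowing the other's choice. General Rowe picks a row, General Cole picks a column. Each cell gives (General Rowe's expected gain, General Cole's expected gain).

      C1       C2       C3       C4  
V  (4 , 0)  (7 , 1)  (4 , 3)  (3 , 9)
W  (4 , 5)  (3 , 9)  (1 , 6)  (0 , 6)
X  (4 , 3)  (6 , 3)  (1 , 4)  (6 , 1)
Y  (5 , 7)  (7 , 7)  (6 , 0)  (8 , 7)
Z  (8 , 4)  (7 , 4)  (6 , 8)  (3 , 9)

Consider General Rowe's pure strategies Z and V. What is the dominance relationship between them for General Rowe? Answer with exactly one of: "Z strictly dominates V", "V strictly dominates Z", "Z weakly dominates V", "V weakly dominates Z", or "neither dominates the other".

Z weakly dominates V

Compare Z to V across each opponent action: C1: 8>4, C2: 7=7, C3: 6>4, C4: 3=3.
Z is at least as good everywhere and strictly better somewhere (tied only at C2, C4), so Z weakly but not strictly dominates V.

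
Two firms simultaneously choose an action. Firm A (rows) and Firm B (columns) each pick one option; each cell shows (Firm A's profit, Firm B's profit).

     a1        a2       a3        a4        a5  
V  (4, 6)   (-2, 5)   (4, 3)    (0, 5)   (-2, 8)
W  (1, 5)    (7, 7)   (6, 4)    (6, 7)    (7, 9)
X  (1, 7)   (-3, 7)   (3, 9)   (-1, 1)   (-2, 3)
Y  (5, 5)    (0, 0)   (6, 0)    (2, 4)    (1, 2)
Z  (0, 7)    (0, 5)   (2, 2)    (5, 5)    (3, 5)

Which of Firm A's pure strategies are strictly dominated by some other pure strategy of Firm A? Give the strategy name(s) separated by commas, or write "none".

V, X, Z

V is strictly dominated by Y (a1: 5>4, a2: 0>-2, a3: 6>4, a4: 2>0, a5: 1>-2).
W: no other strategy beats it everywhere (V at a2 (7>-2); X at a1 (1=1); Y at a2 (7>0); Z at a1 (1>0)).
X: dominated, since Y does at least as well everywhere (a1: 5>1, a2: 0>-3, a3: 6>3, a4: 2>-1, a5: 1>-2).
Y: no other strategy beats it everywhere (V at a1 (5>4); W at a1 (5>1); X at a1 (5>1); Z at a1 (5>0)).
Z: dominated, since W does at least as well everywhere (a1: 1>0, a2: 7>0, a3: 6>2, a4: 6>5, a5: 7>3).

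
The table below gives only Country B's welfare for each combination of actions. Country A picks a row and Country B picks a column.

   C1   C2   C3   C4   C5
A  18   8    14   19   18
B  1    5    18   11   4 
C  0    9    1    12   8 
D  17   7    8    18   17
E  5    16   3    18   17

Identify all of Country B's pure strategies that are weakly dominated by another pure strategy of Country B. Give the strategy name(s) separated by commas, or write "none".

C1: dominated, since C4 does at least as well everywhere (A: 19>18, B: 11>1, C: 12>0, D: 18>17, E: 18>5).
C4 weakly dominates C2 — A: 19>8, B: 11>5, C: 12>9, D: 18>7, E: 18>16.
Nothing dominates C3: C1 at B (18>1); C2 at A (14>8); C4 at B (18>11); C5 at B (18>4).
Nothing dominates C4: C1 at A (19>18); C2 at A (19>8); C3 at A (19>14); C5 at A (19>18).
C5: dominated, since C4 does at least as well everywhere (A: 19>18, B: 11>4, C: 12>8, D: 18>17, E: 18>17).

C1, C2, C5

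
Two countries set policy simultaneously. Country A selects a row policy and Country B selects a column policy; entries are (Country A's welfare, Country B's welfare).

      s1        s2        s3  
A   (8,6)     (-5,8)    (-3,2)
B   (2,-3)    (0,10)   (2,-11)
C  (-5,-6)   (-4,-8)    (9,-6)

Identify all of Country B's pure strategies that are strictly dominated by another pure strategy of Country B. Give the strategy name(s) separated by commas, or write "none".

none

Nothing dominates s1: s2 at C (-6>-8); s3 at A (6>2).
s2: no other strategy beats it everywhere (s1 at A (8>6); s3 at A (8>2)).
s3: no other strategy beats it everywhere (s1 at C (-6=-6); s2 at C (-6>-8)).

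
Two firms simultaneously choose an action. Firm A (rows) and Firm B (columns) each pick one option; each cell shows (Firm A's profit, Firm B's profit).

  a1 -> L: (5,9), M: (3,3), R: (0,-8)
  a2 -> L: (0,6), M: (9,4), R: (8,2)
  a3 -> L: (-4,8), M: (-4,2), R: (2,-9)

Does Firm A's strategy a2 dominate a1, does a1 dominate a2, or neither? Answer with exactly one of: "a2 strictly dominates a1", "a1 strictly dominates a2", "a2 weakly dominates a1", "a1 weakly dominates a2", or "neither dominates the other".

a2's payoffs vs a1's, by Firm B's action — L: 0<5, M: 9>3, R: 8>0.
a2 does better at M, R but worse at L; neither strategy dominates the other.

neither dominates the other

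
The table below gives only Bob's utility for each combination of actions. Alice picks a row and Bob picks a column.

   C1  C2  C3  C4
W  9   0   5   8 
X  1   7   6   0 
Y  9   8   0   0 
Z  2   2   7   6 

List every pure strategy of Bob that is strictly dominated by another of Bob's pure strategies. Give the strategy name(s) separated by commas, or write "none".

none

Nothing dominates C1: C2 at W (9>0); C3 at W (9>5); C4 at W (9>8).
C2 is not dominated — it holds its own against C1 at X (7>1); C3 at X (7>6); C4 at X (7>0).
C3: no other strategy beats it everywhere (C1 at X (6>1); C2 at W (5>0); C4 at X (6>0)).
C4 is not dominated — it holds its own against C1 at Z (6>2); C2 at W (8>0); C3 at W (8>5).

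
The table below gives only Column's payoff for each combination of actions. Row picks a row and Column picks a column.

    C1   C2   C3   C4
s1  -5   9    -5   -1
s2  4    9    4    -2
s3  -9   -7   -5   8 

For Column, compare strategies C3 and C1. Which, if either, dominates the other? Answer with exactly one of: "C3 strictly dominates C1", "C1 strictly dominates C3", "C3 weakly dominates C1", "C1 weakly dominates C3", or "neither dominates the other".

C3 weakly dominates C1

C3's payoffs vs C1's, by Row's action — s1: -5=-5, s2: 4=4, s3: -5>-9.
C3 is at least as good everywhere and strictly better somewhere (tied only at s1, s2), so C3 weakly but not strictly dominates C1.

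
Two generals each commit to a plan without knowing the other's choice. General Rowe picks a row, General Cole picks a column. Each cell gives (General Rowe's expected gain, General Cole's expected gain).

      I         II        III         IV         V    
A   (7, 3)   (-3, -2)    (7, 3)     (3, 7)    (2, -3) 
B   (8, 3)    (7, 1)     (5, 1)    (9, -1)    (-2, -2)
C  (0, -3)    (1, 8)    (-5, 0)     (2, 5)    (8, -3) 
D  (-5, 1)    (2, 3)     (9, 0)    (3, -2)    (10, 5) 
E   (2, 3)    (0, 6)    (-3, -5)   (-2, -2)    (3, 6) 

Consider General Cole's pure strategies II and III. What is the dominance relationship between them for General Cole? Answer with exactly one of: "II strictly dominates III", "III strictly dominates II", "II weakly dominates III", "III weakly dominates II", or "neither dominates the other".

Compare II to III across each choice by General Rowe: A: -2<3, B: 1=1, C: 8>0, D: 3>0, E: 6>-5.
II does better at C, D, E but worse at A; neither strategy dominates the other.

neither dominates the other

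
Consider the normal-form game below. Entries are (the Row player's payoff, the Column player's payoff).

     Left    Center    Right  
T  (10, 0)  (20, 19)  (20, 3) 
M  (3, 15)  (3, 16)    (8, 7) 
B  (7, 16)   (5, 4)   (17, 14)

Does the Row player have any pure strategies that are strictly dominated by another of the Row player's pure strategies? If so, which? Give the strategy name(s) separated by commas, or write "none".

M, B

T is not dominated — it holds its own against M at Left (10>3); B at Left (10>7).
T strictly dominates M — Left: 10>3, Center: 20>3, Right: 20>8.
T strictly dominates B — Left: 10>7, Center: 20>5, Right: 20>17.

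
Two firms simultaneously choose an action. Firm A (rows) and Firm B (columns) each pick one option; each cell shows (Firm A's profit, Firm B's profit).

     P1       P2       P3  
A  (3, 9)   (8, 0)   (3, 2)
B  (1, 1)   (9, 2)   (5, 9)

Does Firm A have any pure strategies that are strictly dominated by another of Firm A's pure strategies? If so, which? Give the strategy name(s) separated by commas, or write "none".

A is not dominated — it holds its own against B at P1 (3>1).
Nothing dominates B: A at P2 (9>8).

none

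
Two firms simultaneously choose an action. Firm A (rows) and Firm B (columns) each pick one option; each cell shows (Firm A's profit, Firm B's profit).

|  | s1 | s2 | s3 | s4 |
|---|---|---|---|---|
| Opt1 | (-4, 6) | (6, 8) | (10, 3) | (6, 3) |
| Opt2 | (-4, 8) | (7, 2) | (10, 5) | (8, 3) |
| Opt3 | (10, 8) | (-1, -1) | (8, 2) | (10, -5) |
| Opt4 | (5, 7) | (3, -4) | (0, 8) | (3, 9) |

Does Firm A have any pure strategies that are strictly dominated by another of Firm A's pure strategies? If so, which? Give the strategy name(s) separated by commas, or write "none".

Opt1 is not dominated — it holds its own against Opt2 at s1 (-4=-4); Opt3 at s2 (6>-1); Opt4 at s2 (6>3).
Nothing dominates Opt2: Opt1 at s1 (-4=-4); Opt3 at s2 (7>-1); Opt4 at s2 (7>3).
Opt3 is not dominated — it holds its own against Opt1 at s1 (10>-4); Opt2 at s1 (10>-4); Opt4 at s1 (10>5).
Opt4 is not dominated — it holds its own against Opt1 at s1 (5>-4); Opt2 at s1 (5>-4); Opt3 at s2 (3>-1).

none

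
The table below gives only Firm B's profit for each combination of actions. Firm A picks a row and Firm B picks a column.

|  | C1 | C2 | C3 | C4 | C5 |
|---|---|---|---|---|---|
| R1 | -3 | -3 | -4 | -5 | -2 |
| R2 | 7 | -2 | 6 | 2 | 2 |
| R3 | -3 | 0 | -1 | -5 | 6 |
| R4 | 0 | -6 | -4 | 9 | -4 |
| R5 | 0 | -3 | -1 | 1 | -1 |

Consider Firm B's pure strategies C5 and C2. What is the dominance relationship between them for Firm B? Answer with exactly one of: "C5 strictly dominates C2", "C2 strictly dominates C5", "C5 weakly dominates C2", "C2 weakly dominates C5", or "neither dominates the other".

C5 strictly dominates C2

Compare C5 to C2 across each opponent action: R1: -2>-3, R2: 2>-2, R3: 6>0, R4: -4>-6, R5: -1>-3.
Every comparison favours C5, so C5 strictly dominates C2.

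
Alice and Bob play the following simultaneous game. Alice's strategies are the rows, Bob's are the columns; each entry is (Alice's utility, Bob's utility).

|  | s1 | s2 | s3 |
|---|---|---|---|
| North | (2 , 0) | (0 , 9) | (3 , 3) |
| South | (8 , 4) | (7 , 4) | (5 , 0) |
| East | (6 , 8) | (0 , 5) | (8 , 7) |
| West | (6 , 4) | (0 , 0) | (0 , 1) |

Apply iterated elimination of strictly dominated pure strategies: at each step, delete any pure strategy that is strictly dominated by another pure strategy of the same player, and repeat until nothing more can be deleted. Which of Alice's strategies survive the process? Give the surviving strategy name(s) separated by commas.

South

Row North is eliminated: South beats it against every remaining column (s1: 8>2, s2: 7>0, s3: 5>3).
Row West is eliminated: South beats it against every remaining column (s1: 8>6, s2: 7>0, s3: 5>0).
Bob's strategy s3 is strictly dominated by s1 (South: 4>0, East: 8>7) and is removed.
Alice's strategy East is strictly dominated by South (s1: 8>6, s2: 7>0) and is removed.
Among the remaining strategies, none is strictly dominated by another pure strategy of the same player, so the elimination stops.
Surviving strategies — Alice: {South}; Bob: {s1, s2}.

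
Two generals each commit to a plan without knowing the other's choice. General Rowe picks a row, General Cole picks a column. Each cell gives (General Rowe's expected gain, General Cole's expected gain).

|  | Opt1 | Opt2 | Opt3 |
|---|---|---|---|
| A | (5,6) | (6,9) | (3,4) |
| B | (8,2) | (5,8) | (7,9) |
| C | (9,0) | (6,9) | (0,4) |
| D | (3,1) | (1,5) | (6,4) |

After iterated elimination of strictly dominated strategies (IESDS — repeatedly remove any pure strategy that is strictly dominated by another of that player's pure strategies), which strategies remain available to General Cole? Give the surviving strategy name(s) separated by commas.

Opt2, Opt3

General Rowe's strategy D is strictly dominated by B (Opt1: 8>3, Opt2: 5>1, Opt3: 7>6) and is removed.
Column Opt1 is eliminated: Opt2 beats it against every remaining row (A: 9>6, B: 8>2, C: 9>0).
Among the remaining strategies, none is strictly dominated by another pure strategy of the same player, so the elimination stops.
Surviving strategies — General Rowe: {A, B, C}; General Cole: {Opt2, Opt3}.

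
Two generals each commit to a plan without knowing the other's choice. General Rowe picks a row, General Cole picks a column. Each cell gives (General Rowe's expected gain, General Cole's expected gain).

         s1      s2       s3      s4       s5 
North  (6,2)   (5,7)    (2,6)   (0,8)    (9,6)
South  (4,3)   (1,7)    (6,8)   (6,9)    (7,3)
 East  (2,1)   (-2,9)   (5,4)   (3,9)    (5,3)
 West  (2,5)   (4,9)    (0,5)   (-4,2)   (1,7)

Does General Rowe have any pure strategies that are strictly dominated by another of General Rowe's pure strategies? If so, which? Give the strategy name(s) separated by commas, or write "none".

North is not dominated — it holds its own against South at s1 (6>4); East at s1 (6>2); West at s1 (6>2).
Nothing dominates South: North at s3 (6>2); East at s1 (4>2); West at s1 (4>2).
East: dominated, since South does at least as well everywhere (s1: 4>2, s2: 1>-2, s3: 6>5, s4: 6>3, s5: 7>5).
West: dominated, since North does at least as well everywhere (s1: 6>2, s2: 5>4, s3: 2>0, s4: 0>-4, s5: 9>1).

East, West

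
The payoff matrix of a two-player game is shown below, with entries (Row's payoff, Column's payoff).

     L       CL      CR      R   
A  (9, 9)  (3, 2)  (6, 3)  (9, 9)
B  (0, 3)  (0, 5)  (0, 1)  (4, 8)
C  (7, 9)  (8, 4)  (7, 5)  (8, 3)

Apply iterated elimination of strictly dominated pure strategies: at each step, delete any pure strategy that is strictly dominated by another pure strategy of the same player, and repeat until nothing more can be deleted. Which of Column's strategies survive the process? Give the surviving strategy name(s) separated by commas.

Row's strategy B is strictly dominated by A (L: 9>0, CL: 3>0, CR: 6>0, R: 9>4) and is removed.
Column CL is eliminated: L beats it against every remaining row (A: 9>2, C: 9>4).
Column's strategy CR is strictly dominated by L (A: 9>3, C: 9>5) and is removed.
Row's strategy C is strictly dominated by A (L: 9>7, R: 9>8) and is removed.
Among the remaining strategies, none is strictly dominated by another pure strategy of the same player, so the elimination stops.
Surviving strategies — Row: {A}; Column: {L, R}.

L, R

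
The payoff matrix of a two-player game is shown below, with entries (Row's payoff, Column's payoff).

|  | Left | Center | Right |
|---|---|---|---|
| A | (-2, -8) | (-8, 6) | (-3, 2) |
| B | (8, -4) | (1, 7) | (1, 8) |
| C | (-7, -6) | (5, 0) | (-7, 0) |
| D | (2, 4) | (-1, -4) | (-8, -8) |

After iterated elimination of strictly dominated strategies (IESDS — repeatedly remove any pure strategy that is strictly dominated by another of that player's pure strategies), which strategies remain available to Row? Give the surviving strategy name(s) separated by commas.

Row A is eliminated: B beats it against every remaining column (Left: 8>-2, Center: 1>-8, Right: 1>-3).
Row D is eliminated: B beats it against every remaining column (Left: 8>2, Center: 1>-1, Right: 1>-8).
Column's strategy Left is strictly dominated by Center (B: 7>-4, C: 0>-6) and is removed.
Among the remaining strategies, none is strictly dominated by another pure strategy of the same player, so the elimination stops.
Surviving strategies — Row: {B, C}; Column: {Center, Right}.

B, C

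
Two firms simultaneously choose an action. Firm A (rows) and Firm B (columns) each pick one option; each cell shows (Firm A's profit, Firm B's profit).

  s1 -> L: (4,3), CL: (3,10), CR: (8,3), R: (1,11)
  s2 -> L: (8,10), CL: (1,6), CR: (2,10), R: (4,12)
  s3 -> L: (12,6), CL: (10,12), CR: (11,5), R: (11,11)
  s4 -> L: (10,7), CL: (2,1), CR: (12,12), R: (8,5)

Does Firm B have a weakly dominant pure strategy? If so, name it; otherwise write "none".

none

L fails to dominate CL at s1 (3<10).
CL fails to dominate L at s2 (6<10).
CR fails to dominate L at s3 (5<6).
R fails to dominate L at s4 (5<7).
No single strategy dominates all the others.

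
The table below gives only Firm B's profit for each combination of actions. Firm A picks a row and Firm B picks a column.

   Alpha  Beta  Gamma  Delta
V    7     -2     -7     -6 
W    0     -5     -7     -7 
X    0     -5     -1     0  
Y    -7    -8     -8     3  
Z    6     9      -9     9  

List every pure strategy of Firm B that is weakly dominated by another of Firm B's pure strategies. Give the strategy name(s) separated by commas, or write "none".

Alpha is not dominated — it holds its own against Beta at V (7>-2); Gamma at V (7>-7); Delta at V (7>-6).
Nothing dominates Beta: Alpha at Z (9>6); Gamma at V (-2>-7); Delta at V (-2>-6).
Alpha weakly dominates Gamma — V: 7>-7, W: 0>-7, X: 0>-1, Y: -7>-8, Z: 6>-9.
Delta: no other strategy beats it everywhere (Alpha at Y (3>-7); Beta at X (0>-5); Gamma at V (-6>-7)).

Gamma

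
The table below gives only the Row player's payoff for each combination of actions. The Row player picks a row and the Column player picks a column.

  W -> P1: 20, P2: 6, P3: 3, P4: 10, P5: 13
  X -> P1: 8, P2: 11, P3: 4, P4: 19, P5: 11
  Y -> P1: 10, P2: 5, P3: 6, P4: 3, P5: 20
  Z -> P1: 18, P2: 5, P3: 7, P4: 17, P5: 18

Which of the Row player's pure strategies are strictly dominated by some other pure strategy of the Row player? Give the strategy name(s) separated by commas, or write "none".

W: no other strategy beats it everywhere (X at P1 (20>8); Y at P1 (20>10); Z at P1 (20>18)).
X: no other strategy beats it everywhere (W at P2 (11>6); Y at P2 (11>5); Z at P2 (11>5)).
Y: no other strategy beats it everywhere (W at P3 (6>3); X at P1 (10>8); Z at P2 (5=5)).
Nothing dominates Z: W at P3 (7>3); X at P1 (18>8); Y at P1 (18>10).

none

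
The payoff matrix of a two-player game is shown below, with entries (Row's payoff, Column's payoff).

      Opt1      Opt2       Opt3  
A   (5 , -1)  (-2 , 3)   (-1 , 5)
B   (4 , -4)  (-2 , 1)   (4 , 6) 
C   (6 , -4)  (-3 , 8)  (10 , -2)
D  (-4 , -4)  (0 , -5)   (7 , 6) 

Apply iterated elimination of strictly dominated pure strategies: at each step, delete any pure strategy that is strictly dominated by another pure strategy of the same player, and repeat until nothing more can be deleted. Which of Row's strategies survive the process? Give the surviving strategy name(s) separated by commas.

Column's strategy Opt1 is strictly dominated by Opt3 (A: 5>-1, B: 6>-4, C: -2>-4, D: 6>-4) and is removed.
Row A is eliminated: D beats it against every remaining column (Opt2: 0>-2, Opt3: 7>-1).
Row B is eliminated: D beats it against every remaining column (Opt2: 0>-2, Opt3: 7>4).
Among the remaining strategies, none is strictly dominated by another pure strategy of the same player, so the elimination stops.
Surviving strategies — Row: {C, D}; Column: {Opt2, Opt3}.

C, D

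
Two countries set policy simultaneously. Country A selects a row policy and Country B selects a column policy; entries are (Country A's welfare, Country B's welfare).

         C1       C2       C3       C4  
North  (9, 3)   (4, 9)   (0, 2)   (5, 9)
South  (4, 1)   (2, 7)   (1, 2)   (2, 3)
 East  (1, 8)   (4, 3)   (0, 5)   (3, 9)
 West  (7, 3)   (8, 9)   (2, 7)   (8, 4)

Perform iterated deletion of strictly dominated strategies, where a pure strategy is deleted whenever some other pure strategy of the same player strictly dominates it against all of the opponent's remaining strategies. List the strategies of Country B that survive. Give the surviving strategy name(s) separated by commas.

Row South is eliminated: West beats it against every remaining column (C1: 7>4, C2: 8>2, C3: 2>1, C4: 8>2).
Row East is eliminated: West beats it against every remaining column (C1: 7>1, C2: 8>4, C3: 2>0, C4: 8>3).
Column C1 is eliminated: C2 beats it against every remaining row (North: 9>3, West: 9>3).
Country A's strategy North is strictly dominated by West (C2: 8>4, C3: 2>0, C4: 8>5) and is removed.
Country B's strategy C3 is strictly dominated by C2 (West: 9>7) and is removed.
For Country B, C2 strictly dominates C4 on the remaining rows (West: 9>4); eliminate C4.
Among the remaining strategies, none is strictly dominated by another pure strategy of the same player, so the elimination stops.
Surviving strategies — Country A: {West}; Country B: {C2}.

C2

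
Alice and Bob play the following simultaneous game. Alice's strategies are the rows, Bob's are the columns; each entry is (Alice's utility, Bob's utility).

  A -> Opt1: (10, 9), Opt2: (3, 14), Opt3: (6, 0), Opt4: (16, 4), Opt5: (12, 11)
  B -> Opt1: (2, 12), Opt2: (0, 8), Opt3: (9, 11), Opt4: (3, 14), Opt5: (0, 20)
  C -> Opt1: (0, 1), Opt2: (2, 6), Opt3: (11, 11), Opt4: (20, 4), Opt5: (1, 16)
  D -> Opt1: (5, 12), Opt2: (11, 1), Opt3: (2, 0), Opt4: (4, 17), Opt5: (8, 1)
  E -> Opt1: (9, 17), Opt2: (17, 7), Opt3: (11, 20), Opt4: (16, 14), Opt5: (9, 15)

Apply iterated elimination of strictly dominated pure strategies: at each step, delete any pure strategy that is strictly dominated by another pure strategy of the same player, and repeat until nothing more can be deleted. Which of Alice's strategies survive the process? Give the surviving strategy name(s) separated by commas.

Alice's strategy B is strictly dominated by E (Opt1: 9>2, Opt2: 17>0, Opt3: 11>9, Opt4: 16>3, Opt5: 9>0) and is removed.
Alice's strategy D is strictly dominated by E (Opt1: 9>5, Opt2: 17>11, Opt3: 11>2, Opt4: 16>4, Opt5: 9>8) and is removed.
For Bob, Opt5 strictly dominates Opt4 on the remaining rows (A: 11>4, C: 16>4, E: 15>14); eliminate Opt4.
Among the remaining strategies, none is strictly dominated by another pure strategy of the same player, so the elimination stops.
Surviving strategies — Alice: {A, C, E}; Bob: {Opt1, Opt2, Opt3, Opt5}.

A, C, E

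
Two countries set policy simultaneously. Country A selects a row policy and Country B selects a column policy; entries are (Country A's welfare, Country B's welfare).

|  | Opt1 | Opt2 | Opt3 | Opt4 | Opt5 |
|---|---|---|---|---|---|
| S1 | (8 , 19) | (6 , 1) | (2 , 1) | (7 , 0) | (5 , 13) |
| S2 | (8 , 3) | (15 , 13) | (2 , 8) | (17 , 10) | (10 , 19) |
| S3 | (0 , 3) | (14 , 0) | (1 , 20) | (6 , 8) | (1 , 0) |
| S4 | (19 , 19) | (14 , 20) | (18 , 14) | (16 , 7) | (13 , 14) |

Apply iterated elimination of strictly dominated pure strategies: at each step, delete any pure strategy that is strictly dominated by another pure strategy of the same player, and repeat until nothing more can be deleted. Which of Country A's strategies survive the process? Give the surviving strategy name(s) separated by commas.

S2, S4

For Country A, S4 strictly dominates S1 on the remaining columns (Opt1: 19>8, Opt2: 14>6, Opt3: 18>2, Opt4: 16>7, Opt5: 13>5); eliminate S1.
Row S3 is eliminated: S2 beats it against every remaining column (Opt1: 8>0, Opt2: 15>14, Opt3: 2>1, Opt4: 17>6, Opt5: 10>1).
For Country B, Opt2 strictly dominates Opt1 on the remaining rows (S2: 13>3, S4: 20>19); eliminate Opt1.
Country B's strategy Opt3 is strictly dominated by Opt2 (S2: 13>8, S4: 20>14) and is removed.
For Country B, Opt2 strictly dominates Opt4 on the remaining rows (S2: 13>10, S4: 20>7); eliminate Opt4.
Among the remaining strategies, none is strictly dominated by another pure strategy of the same player, so the elimination stops.
Surviving strategies — Country A: {S2, S4}; Country B: {Opt2, Opt5}.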